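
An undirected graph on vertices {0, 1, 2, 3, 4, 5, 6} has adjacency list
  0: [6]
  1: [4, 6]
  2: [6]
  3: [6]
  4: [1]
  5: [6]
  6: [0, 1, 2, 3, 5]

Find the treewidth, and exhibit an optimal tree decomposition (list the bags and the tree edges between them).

Every bag has size at most 2, so the width is 2 − 1 = 1 and tw(G) ≤ 1. Since G has at least one edge (e.g. 0–6), it is not an edgeless graph, so tw(G) ≥ 1. Therefore the treewidth is 1.

Treewidth 1.
One optimal decomposition is:
Bags: B1 = {0, 6}  B2 = {5, 6}  B3 = {3, 6}  B4 = {1, 6}  B5 = {2, 6}  B6 = {1, 4}
Tree: B1–B2, B1–B3, B1–B4, B3–B5, B4–B6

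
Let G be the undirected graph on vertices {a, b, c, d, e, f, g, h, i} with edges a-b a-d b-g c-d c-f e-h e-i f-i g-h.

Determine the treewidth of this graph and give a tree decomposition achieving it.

Every bag has size at most 3, so the width is 3 − 1 = 2 and tw(G) ≤ 2. The edges f–i–e–h–g–b–a–d–c–f form a cycle, so G is not a tree and its treewidth is at least 2. Therefore the treewidth is 2.

Treewidth 2.
Bags: B1 = {e, f, i}  B2 = {e, f, h}  B3 = {f, g, h}  B4 = {b, f, g}  B5 = {a, b, f}  B6 = {a, d, f}  B7 = {c, d, f}
Tree: B1–B2, B2–B3, B3–B4, B4–B5, B5–B6, B6–B7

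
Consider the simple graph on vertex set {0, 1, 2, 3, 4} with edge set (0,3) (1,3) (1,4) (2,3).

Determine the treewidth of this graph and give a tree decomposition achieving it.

Treewidth 1.
One optimal decomposition is:
Bags: B1 = {0, 3}  B2 = {1, 3}  B3 = {2, 3}  B4 = {1, 4}
Tree: B1–B2, B1–B3, B2–B4

Each bag holds 2 vertices, so the decomposition has width 1, which upper-bounds the treewidth. G has an edge, so its treewidth is at least 1. The upper and lower bounds meet at 1, so that is the treewidth.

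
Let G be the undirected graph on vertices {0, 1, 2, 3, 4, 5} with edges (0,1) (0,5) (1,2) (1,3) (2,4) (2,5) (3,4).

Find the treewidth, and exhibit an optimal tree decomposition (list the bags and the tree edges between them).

Treewidth 2.
One optimal decomposition is:
Bags: B1 = {2, 3, 4}  B2 = {1, 2, 3}  B3 = {1, 2, 5}  B4 = {0, 1, 5}
Tree: B1–B2, B2–B3, B3–B4

Each bag holds 3 vertices, so the decomposition has width 2, which upper-bounds the treewidth. For the lower bound, G contains the cycle 4–3–1–2–4, so G is not a forest; only forests have treewidth ≤ 1, hence tw(G) ≥ 2. Hence tw(G) = 2 exactly.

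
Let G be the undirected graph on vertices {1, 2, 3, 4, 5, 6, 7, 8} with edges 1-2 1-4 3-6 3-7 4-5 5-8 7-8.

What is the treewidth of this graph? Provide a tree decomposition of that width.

The largest bag has 2 vertices, giving width 1; this decomposition certifies tw(G) ≤ 1. G has an edge, so its treewidth is at least 1. Combining the bounds, tw(G) = 1.

Treewidth 1.
One such decomposition:
Bags: B1 = {3, 6}  B2 = {3, 7}  B3 = {7, 8}  B4 = {5, 8}  B5 = {4, 5}  B6 = {1, 4}  B7 = {1, 2}
Tree: B1–B2, B2–B3, B3–B4, B4–B5, B5–B6, B6–B7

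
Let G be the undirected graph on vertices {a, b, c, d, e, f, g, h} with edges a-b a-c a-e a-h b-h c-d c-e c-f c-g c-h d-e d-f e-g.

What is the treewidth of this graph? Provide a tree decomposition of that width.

Treewidth 2.
One such decomposition:
Bags: B1 = {a, c, e}  B2 = {c, d, e}  B3 = {a, c, h}  B4 = {a, b, h}  B5 = {c, d, f}  B6 = {c, e, g}
Tree: B1–B2, B1–B3, B3–B4, B2–B5, B1–B6

Each bag holds 3 vertices, so the decomposition has width 2, which upper-bounds the treewidth. On the other hand G contains the 3-clique {c, d, e}. A clique must lie in a single bag of any decomposition, so no decomposition can have width below 2. The upper and lower bounds meet at 2, so that is the treewidth.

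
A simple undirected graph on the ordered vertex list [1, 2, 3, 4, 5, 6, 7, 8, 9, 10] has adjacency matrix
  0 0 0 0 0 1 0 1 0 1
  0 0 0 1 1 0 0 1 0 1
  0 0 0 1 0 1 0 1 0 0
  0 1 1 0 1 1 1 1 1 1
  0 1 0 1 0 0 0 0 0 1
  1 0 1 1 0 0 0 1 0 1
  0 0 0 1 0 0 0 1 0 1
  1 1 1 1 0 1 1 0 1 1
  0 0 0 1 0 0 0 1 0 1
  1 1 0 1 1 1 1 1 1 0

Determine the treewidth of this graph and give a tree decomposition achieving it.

Every bag has size at most 4, so the width is 4 − 1 = 3 and tw(G) ≤ 3. For the lower bound, the 4 vertices {1, 6, 8, 10} are pairwise adjacent, and any tree decomposition puts a clique entirely inside one bag — forcing width ≥ 3. Hence tw(G) = 3 exactly.

Treewidth 3.
One such decomposition:
Bags: B1 = {4, 6, 8, 10}  B2 = {4, 8, 9, 10}  B3 = {1, 6, 8, 10}  B4 = {4, 7, 8, 10}  B5 = {3, 4, 6, 8}  B6 = {2, 4, 8, 10}  B7 = {2, 4, 5, 10}
Tree: B1–B2, B1–B3, B1–B4, B1–B5, B2–B6, B6–B7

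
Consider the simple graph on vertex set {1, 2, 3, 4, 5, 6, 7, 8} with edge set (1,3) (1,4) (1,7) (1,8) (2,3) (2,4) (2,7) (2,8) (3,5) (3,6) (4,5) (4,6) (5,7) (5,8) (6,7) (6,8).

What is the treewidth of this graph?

4

A width-4 tree decomposition is:
Bags: B1 = {3, 4, 5, 7, 8}  B2 = {1, 3, 4, 7, 8}  B3 = {2, 3, 4, 7, 8}  B4 = {3, 4, 6, 7, 8}
Tree: B1–B2, B2–B3, B3–B4
The largest bag has 5 vertices, giving width 4; this decomposition certifies tw(G) ≤ 4. For the lower bound: the 5 vertex sets {4,5}, {1,8}, {2,7}, {3}, {6} are disjoint, each induces a connected subgraph, and every pair is joined by at least one edge of G. Contracting each set to a single vertex therefore yields K_{5} as a minor, and since treewidth is minor-monotone, tw(G) ≥ tw(K_{5}) = 4. Hence tw(G) = 4 exactly.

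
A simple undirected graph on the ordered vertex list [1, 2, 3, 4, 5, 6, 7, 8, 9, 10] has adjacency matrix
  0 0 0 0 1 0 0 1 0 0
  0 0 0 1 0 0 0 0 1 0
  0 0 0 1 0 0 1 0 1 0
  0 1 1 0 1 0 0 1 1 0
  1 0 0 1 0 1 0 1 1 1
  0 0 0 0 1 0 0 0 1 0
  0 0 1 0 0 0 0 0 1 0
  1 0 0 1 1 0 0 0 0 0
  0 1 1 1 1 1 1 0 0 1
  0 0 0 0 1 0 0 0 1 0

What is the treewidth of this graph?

A width-2 tree decomposition is:
Bags: B1 = {4, 5, 9}  B2 = {5, 9, 10}  B3 = {2, 4, 9}  B4 = {4, 5, 8}  B5 = {3, 4, 9}  B6 = {3, 7, 9}  B7 = {1, 5, 8}  B8 = {5, 6, 9}
Tree: B1–B2, B1–B3, B1–B4, B3–B5, B5–B6, B4–B7, B1–B8
The largest bag has 3 vertices, giving width 2; this decomposition certifies tw(G) ≤ 2. Conversely, {1, 5, 8} is a clique of size 3, and the vertices of any clique must share a bag in every tree decomposition; so some bag has ≥ 3 vertices and tw(G) ≥ 2. Therefore the treewidth is 2.

2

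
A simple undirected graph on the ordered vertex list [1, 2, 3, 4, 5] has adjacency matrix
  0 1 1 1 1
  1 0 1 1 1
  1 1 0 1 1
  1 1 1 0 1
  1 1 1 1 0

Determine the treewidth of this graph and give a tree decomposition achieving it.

With just one bag of size 5, the width is 5 − 1 = 4, so tw(G) ≤ 4. For the lower bound, the 5 vertices {1, 2, 3, 4, 5} are pairwise adjacent, and any tree decomposition puts a clique entirely inside one bag — forcing width ≥ 4. Hence tw(G) = 4 exactly.

Treewidth 4.
Bags: B1 = {1, 2, 3, 4, 5}
Tree: (single bag)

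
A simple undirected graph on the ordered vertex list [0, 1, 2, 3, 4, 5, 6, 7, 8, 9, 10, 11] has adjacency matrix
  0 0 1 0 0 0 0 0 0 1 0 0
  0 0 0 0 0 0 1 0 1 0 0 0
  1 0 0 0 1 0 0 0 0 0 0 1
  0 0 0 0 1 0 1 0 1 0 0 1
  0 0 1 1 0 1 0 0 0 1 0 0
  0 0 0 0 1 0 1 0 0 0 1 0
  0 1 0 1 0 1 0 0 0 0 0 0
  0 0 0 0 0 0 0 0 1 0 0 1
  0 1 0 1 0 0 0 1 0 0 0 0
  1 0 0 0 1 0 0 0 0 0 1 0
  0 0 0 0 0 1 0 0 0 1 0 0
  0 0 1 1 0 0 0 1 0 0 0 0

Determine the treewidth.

3

A width-3 tree decomposition is:
Bags: B1 = {0, 2, 9, 10}  B2 = {2, 4, 9, 10}  B3 = {2, 4, 5, 10}  B4 = {2, 4, 5, 11}  B5 = {3, 4, 5, 11}  B6 = {3, 5, 6, 11}  B7 = {3, 6, 7, 11}  B8 = {3, 6, 7, 8}  B9 = {1, 6, 7, 8}
Tree: B1–B2, B2–B3, B3–B4, B4–B5, B5–B6, B6–B7, B7–B8, B8–B9
Each bag holds 4 vertices, so the decomposition has width 3, which upper-bounds the treewidth. For the lower bound: the 4 vertex sets {0,9,10}, {2}, {4}, {3,5,6,11} are disjoint, each induces a connected subgraph, and every pair is joined by at least one edge of G. Contracting each set to a single vertex therefore yields K_{4} as a minor, and since treewidth is minor-monotone, tw(G) ≥ tw(K_{4}) = 3. Therefore the treewidth is 3.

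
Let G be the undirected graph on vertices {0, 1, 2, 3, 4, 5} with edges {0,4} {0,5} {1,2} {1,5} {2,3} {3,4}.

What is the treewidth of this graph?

A width-2 tree decomposition is:
Bags: B1 = {2, 3, 4}  B2 = {1, 2, 4}  B3 = {1, 4, 5}  B4 = {0, 4, 5}
Tree: B1–B2, B2–B3, B3–B4
Each bag holds 3 vertices, so the decomposition has width 2, which upper-bounds the treewidth. For the lower bound, G contains the cycle 4–3–2–1–5–0–4, so G is not a forest; only forests have treewidth ≤ 1, hence tw(G) ≥ 2. Combining the bounds, tw(G) = 2.

2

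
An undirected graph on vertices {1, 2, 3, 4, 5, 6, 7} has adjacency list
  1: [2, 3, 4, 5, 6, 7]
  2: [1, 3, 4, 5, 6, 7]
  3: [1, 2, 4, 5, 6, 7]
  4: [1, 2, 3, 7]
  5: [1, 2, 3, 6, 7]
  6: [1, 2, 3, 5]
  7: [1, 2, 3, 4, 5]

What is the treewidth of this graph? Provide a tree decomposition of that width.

The largest bag has 5 vertices, giving width 4; this decomposition certifies tw(G) ≤ 4. For the lower bound, the 5 vertices {1, 2, 3, 4, 7} are pairwise adjacent, and any tree decomposition puts a clique entirely inside one bag — forcing width ≥ 4. The upper and lower bounds meet at 4, so that is the treewidth.

Treewidth 4.
One optimal decomposition is:
Bags: B1 = {1, 2, 3, 5, 6}  B2 = {1, 2, 3, 5, 7}  B3 = {1, 2, 3, 4, 7}
Tree: B1–B2, B2–B3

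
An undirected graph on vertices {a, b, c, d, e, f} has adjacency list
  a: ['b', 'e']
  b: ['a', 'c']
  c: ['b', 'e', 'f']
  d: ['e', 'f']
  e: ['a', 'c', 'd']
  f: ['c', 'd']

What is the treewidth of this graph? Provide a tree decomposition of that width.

Treewidth 2.
One such decomposition:
Bags: B1 = {d, e, f}  B2 = {c, e, f}  B3 = {a, c, e}  B4 = {a, b, c}
Tree: B1–B2, B2–B3, B3–B4

Each bag holds 3 vertices, so the decomposition has width 2, which upper-bounds the treewidth. Since d–f–c–e–d is a cycle in G, G is not acyclic. Forests are exactly the graphs of treewidth ≤ 1, so tw(G) ≥ 2. The upper and lower bounds meet at 2, so that is the treewidth.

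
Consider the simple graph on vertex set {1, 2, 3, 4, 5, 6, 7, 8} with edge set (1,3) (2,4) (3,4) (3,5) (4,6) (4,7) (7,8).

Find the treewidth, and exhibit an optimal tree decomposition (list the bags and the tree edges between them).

Each bag holds 2 vertices, so the decomposition has width 1, which upper-bounds the treewidth. Any graph with an edge has treewidth ≥ 1, and G has the edge 4–7. Hence tw(G) = 1 exactly.

Treewidth 1.
Bags: B1 = {4, 7}  B2 = {3, 4}  B3 = {1, 3}  B4 = {2, 4}  B5 = {7, 8}  B6 = {4, 6}  B7 = {3, 5}
Tree: B1–B2, B2–B3, B1–B4, B1–B5, B2–B6, B2–B7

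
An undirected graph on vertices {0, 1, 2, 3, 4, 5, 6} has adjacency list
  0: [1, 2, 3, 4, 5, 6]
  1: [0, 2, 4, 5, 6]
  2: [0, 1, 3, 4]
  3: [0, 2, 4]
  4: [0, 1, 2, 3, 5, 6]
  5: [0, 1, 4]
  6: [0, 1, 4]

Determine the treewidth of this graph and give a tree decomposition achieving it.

Treewidth 3.
One such decomposition:
Bags: B1 = {0, 1, 4, 6}  B2 = {0, 1, 2, 4}  B3 = {0, 1, 4, 5}  B4 = {0, 2, 3, 4}
Tree: B1–B2, B2–B3, B2–B4

Each bag holds 4 vertices, so the decomposition has width 3, which upper-bounds the treewidth. Conversely, {0, 1, 2, 4} is a clique of size 4, and the vertices of any clique must share a bag in every tree decomposition; so some bag has ≥ 4 vertices and tw(G) ≥ 3. Combining the bounds, tw(G) = 3.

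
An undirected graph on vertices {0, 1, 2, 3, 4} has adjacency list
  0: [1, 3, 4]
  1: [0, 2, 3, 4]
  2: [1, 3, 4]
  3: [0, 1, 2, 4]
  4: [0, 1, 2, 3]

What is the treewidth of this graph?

A width-3 tree decomposition is:
Bags: B1 = {1, 2, 3, 4}  B2 = {0, 1, 3, 4}
Tree: B1–B2
Every bag has size at most 4, so the width is 4 − 1 = 3 and tw(G) ≤ 3. On the other hand G contains the 4-clique {0, 1, 3, 4}. A clique must lie in a single bag of any decomposition, so no decomposition can have width below 3. Combining the bounds, tw(G) = 3.

3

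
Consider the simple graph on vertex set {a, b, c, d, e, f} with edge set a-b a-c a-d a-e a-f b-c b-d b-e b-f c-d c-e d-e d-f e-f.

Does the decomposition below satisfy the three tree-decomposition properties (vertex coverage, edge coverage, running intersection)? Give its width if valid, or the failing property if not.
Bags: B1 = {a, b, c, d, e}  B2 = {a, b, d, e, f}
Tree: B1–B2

Yes; width 4.

Vertex coverage: the bags together contain {a, b, c, d, e, f}, the full vertex set. Edge coverage: each edge of G has both endpoints in at least one bag. Running intersection: for every vertex, the bags containing it form a connected subtree. All three properties hold, so this is a valid tree decomposition of width max|bag| − 1 = 4, and hence tw(G) ≤ 4.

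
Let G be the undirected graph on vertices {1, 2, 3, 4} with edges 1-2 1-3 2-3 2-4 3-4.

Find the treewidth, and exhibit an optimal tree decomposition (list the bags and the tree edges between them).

Every bag has size at most 3, so the width is 3 − 1 = 2 and tw(G) ≤ 2. Conversely, {1, 2, 3} is a clique of size 3, and the vertices of any clique must share a bag in every tree decomposition; so some bag has ≥ 3 vertices and tw(G) ≥ 2. Hence tw(G) = 2 exactly.

Treewidth 2.
Bags: B1 = {1, 2, 3}  B2 = {2, 3, 4}
Tree: B1–B2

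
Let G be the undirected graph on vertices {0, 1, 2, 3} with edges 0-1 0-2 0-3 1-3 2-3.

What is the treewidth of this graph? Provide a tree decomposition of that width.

The largest bag has 3 vertices, giving width 2; this decomposition certifies tw(G) ≤ 2. Conversely, {0, 1, 3} is a clique of size 3, and the vertices of any clique must share a bag in every tree decomposition; so some bag has ≥ 3 vertices and tw(G) ≥ 2. The upper and lower bounds meet at 2, so that is the treewidth.

Treewidth 2.
One optimal decomposition is:
Bags: B1 = {0, 1, 3}  B2 = {0, 2, 3}
Tree: B1–B2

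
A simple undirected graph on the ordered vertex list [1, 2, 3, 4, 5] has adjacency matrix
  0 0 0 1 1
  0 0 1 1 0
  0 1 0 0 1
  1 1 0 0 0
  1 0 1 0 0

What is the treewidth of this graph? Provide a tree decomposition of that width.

Each bag holds 3 vertices, so the decomposition has width 2, which upper-bounds the treewidth. For the lower bound, G contains the cycle 3–5–1–4–2–3, so G is not a forest; only forests have treewidth ≤ 1, hence tw(G) ≥ 2. Combining the bounds, tw(G) = 2.

Treewidth 2.
One optimal decomposition is:
Bags: B1 = {1, 3, 5}  B2 = {1, 3, 4}  B3 = {2, 3, 4}
Tree: B1–B2, B2–B3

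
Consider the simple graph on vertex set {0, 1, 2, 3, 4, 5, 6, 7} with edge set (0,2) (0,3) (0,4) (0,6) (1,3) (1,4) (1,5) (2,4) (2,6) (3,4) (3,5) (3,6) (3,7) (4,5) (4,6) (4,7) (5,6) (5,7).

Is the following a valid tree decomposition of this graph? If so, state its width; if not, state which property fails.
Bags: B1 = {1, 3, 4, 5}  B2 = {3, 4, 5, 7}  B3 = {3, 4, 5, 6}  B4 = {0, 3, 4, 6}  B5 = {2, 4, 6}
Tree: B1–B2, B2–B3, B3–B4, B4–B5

No — edge (0,2) lies in no bag.

A tree decomposition must satisfy three properties: every vertex lies in some bag; for every edge, both endpoints lie together in some bag; and for every vertex, the bags containing it form a connected subtree. Here edge (0,2) lies in no bag, so the decomposition is invalid.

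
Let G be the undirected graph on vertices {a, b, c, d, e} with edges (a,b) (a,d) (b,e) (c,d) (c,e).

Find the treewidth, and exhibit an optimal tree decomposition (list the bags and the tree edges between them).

Treewidth 2.
Bags: B1 = {c, d, e}  B2 = {b, d, e}  B3 = {a, b, d}
Tree: B1–B2, B2–B3

The largest bag has 3 vertices, giving width 2; this decomposition certifies tw(G) ≤ 2. Since d–c–e–b–a–d is a cycle in G, G is not acyclic. Forests are exactly the graphs of treewidth ≤ 1, so tw(G) ≥ 2. Combining the bounds, tw(G) = 2.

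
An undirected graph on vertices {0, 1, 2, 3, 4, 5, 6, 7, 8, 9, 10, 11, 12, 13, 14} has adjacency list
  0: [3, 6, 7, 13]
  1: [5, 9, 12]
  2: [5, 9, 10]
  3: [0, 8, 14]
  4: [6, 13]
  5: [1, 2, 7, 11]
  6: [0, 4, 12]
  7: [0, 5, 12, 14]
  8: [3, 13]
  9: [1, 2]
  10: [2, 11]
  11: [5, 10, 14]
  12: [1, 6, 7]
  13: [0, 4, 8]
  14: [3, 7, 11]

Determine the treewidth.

A width-3 tree decomposition is:
Bags: B1 = {4, 6, 8, 13}  B2 = {0, 6, 8, 13}  B3 = {0, 3, 6, 8}  B4 = {0, 3, 6, 12}  B5 = {0, 3, 7, 12}  B6 = {3, 7, 12, 14}  B7 = {1, 7, 12, 14}  B8 = {1, 5, 7, 14}  B9 = {1, 5, 11, 14}  B10 = {1, 5, 9, 11}  B11 = {2, 5, 9, 11}  B12 = {2, 9, 10, 11}
Tree: B1–B2, B2–B3, B3–B4, B4–B5, B5–B6, B6–B7, B7–B8, B8–B9, B9–B10, B10–B11, B11–B12
Each bag holds 4 vertices, so the decomposition has width 3, which upper-bounds the treewidth. For the lower bound: the 4 vertex sets {4,8,13}, {6}, {0}, {3,7,12,14} are disjoint, each induces a connected subgraph, and every pair is joined by at least one edge of G. Contracting each set to a single vertex therefore yields K_{4} as a minor, and since treewidth is minor-monotone, tw(G) ≥ tw(K_{4}) = 3. Combining the bounds, tw(G) = 3.

3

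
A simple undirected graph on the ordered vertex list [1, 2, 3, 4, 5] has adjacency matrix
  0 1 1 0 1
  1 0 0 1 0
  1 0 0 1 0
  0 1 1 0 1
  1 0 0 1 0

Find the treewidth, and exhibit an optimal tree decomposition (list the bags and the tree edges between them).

Treewidth 2.
Bags: B1 = {1, 3, 4}  B2 = {1, 4, 5}  B3 = {1, 2, 4}
Tree: B1–B2, B2–B3

Each bag holds 3 vertices, so the decomposition has width 2, which upper-bounds the treewidth. For the lower bound, G contains the cycle 1–3–4–5–1, so G is not a forest; only forests have treewidth ≤ 1, hence tw(G) ≥ 2. Therefore the treewidth is 2.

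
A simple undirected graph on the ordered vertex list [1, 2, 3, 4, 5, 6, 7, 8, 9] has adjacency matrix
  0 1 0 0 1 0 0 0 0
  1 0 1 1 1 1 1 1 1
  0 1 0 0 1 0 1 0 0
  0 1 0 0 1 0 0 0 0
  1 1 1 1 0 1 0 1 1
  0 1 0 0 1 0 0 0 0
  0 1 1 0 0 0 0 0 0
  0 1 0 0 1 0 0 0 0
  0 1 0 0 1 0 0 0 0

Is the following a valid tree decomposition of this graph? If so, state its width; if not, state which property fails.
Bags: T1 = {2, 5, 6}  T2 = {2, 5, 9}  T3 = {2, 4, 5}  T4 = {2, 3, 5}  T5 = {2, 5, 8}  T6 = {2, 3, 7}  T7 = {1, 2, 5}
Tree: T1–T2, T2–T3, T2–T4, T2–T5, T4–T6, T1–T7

Every vertex of G appears in some bag (union = {1, 2, 3, 4, 5, 6, 7, 8, 9}); every edge is covered by a bag; and for each vertex v the set of bags containing v is connected in the bag tree. The decomposition is therefore valid. The largest bag has 3 vertices, so the width is 2.

Yes; width 2.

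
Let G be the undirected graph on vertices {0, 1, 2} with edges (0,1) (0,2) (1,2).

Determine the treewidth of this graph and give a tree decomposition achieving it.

With just one bag of size 3, the width is 3 − 1 = 2, so tw(G) ≤ 2. Conversely, {0, 1, 2} is a clique of size 3, and the vertices of any clique must share a bag in every tree decomposition; so some bag has ≥ 3 vertices and tw(G) ≥ 2. Combining the bounds, tw(G) = 2.

Treewidth 2.
One such decomposition:
Bags: B1 = {0, 1, 2}
Tree: (single bag)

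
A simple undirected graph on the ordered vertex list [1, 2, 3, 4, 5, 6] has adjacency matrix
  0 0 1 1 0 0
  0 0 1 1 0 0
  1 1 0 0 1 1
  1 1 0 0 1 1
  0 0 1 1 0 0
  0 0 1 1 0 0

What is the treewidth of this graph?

A width-2 tree decomposition is:
Bags: B1 = {1, 3, 4}  B2 = {3, 4, 6}  B3 = {2, 3, 4}  B4 = {3, 4, 5}
Tree: B1–B2, B2–B3, B3–B4
Every bag has size at most 3, so the width is 3 − 1 = 2 and tw(G) ≤ 2. The edges 1–3–6–4–1 form a cycle, so G is not a tree and its treewidth is at least 2. Therefore the treewidth is 2.

2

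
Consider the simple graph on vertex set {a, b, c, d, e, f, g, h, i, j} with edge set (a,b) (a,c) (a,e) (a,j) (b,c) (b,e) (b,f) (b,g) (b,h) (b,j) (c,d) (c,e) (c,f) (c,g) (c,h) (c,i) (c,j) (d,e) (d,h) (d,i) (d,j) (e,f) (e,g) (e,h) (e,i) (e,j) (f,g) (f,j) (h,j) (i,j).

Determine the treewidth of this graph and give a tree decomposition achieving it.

Each bag holds 5 vertices, so the decomposition has width 4, which upper-bounds the treewidth. On the other hand G contains the 5-clique {b, c, e, f, g}. A clique must lie in a single bag of any decomposition, so no decomposition can have width below 4. Therefore the treewidth is 4.

Treewidth 4.
One such decomposition:
Bags: B1 = {b, c, e, h, j}  B2 = {b, c, e, f, j}  B3 = {a, b, c, e, j}  B4 = {c, d, e, h, j}  B5 = {b, c, e, f, g}  B6 = {c, d, e, i, j}
Tree: B1–B2, B1–B3, B1–B4, B2–B5, B4–B6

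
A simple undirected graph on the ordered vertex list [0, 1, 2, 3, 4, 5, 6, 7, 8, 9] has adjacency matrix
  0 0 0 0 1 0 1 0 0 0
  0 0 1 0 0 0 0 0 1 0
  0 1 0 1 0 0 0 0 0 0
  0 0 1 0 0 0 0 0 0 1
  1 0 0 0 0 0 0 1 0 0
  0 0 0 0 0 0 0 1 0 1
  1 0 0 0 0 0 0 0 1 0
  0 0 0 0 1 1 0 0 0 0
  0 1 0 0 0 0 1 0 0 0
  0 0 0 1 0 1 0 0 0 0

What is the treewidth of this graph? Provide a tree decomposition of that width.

Treewidth 2.
Bags: B1 = {5, 7, 9}  B2 = {3, 7, 9}  B3 = {2, 3, 7}  B4 = {1, 2, 7}  B5 = {1, 7, 8}  B6 = {6, 7, 8}  B7 = {0, 6, 7}  B8 = {0, 4, 7}
Tree: B1–B2, B2–B3, B3–B4, B4–B5, B5–B6, B6–B7, B7–B8

Each bag holds 3 vertices, so the decomposition has width 2, which upper-bounds the treewidth. Since 7–5–9–3–2–1–8–6–0–4–7 is a cycle in G, G is not acyclic. Forests are exactly the graphs of treewidth ≤ 1, so tw(G) ≥ 2. Therefore the treewidth is 2.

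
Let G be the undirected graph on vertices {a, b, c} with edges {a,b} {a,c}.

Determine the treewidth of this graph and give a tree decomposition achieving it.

The largest bag has 2 vertices, giving width 1; this decomposition certifies tw(G) ≤ 1. G has an edge, so its treewidth is at least 1. Hence tw(G) = 1 exactly.

Treewidth 1.
One such decomposition:
Bags: B1 = {a, b}  B2 = {a, c}
Tree: B1–B2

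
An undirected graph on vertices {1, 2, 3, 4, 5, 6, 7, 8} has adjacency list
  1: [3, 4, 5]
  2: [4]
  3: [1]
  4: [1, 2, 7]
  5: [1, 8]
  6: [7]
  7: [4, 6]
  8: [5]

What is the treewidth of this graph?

A width-1 tree decomposition is:
Bags: B1 = {1, 5}  B2 = {1, 3}  B3 = {1, 4}  B4 = {5, 8}  B5 = {2, 4}  B6 = {4, 7}  B7 = {6, 7}
Tree: B1–B2, B1–B3, B1–B4, B3–B5, B5–B6, B6–B7
Every bag has size at most 2, so the width is 2 − 1 = 1 and tw(G) ≤ 1. Any graph with an edge has treewidth ≥ 1, and G has the edge 1–5. Hence tw(G) = 1 exactly.

1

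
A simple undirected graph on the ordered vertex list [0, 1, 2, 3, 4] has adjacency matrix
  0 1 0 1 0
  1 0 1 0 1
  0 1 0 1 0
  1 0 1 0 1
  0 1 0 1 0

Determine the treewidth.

2

A width-2 tree decomposition is:
Bags: B1 = {0, 1, 3}  B2 = {1, 2, 3}  B3 = {1, 3, 4}
Tree: B1–B2, B2–B3
Each bag holds 3 vertices, so the decomposition has width 2, which upper-bounds the treewidth. The edges 0–3–2–1–0 form a cycle, so G is not a tree and its treewidth is at least 2. Combining the bounds, tw(G) = 2.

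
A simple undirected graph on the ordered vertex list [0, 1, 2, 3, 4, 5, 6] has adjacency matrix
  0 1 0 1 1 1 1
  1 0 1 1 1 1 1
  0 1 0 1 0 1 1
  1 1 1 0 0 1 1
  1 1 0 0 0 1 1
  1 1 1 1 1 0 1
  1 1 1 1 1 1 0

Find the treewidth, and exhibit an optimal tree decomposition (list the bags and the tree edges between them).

Treewidth 4.
One such decomposition:
Bags: B1 = {1, 2, 3, 5, 6}  B2 = {0, 1, 3, 5, 6}  B3 = {0, 1, 4, 5, 6}
Tree: B1–B2, B2–B3

Every bag has size at most 5, so the width is 5 − 1 = 4 and tw(G) ≤ 4. On the other hand G contains the 5-clique {0, 1, 3, 5, 6}. A clique must lie in a single bag of any decomposition, so no decomposition can have width below 4. Hence tw(G) = 4 exactly.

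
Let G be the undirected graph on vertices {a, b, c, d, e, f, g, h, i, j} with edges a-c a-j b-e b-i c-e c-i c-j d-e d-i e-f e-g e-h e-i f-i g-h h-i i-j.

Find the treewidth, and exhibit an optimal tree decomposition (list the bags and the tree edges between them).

Treewidth 2.
One optimal decomposition is:
Bags: B1 = {e, h, i}  B2 = {e, g, h}  B3 = {c, e, i}  B4 = {e, f, i}  B5 = {c, i, j}  B6 = {d, e, i}  B7 = {a, c, j}  B8 = {b, e, i}
Tree: B1–B2, B1–B3, B3–B4, B3–B5, B1–B6, B5–B7, B4–B8

The largest bag has 3 vertices, giving width 2; this decomposition certifies tw(G) ≤ 2. On the other hand G contains the 3-clique {e, g, h}. A clique must lie in a single bag of any decomposition, so no decomposition can have width below 2. Combining the bounds, tw(G) = 2.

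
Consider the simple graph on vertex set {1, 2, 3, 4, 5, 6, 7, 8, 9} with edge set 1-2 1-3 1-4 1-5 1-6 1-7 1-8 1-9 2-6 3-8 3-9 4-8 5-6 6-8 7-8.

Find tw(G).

A width-2 tree decomposition is:
Bags: B1 = {1, 6, 8}  B2 = {1, 7, 8}  B3 = {1, 3, 8}  B4 = {1, 5, 6}  B5 = {1, 4, 8}  B6 = {1, 2, 6}  B7 = {1, 3, 9}
Tree: B1–B2, B2–B3, B1–B4, B3–B5, B1–B6, B3–B7
Every bag has size at most 3, so the width is 3 − 1 = 2 and tw(G) ≤ 2. For the lower bound, the 3 vertices {1, 3, 8} are pairwise adjacent, and any tree decomposition puts a clique entirely inside one bag — forcing width ≥ 2. Hence tw(G) = 2 exactly.

2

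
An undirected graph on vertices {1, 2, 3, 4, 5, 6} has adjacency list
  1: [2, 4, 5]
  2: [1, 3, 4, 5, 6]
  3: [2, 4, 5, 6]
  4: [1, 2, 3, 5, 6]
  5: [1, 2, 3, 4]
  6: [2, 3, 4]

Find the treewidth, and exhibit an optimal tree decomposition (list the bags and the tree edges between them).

Treewidth 3.
One such decomposition:
Bags: B1 = {1, 2, 4, 5}  B2 = {2, 3, 4, 5}  B3 = {2, 3, 4, 6}
Tree: B1–B2, B2–B3

Each bag holds 4 vertices, so the decomposition has width 3, which upper-bounds the treewidth. On the other hand G contains the 4-clique {1, 2, 4, 5}. A clique must lie in a single bag of any decomposition, so no decomposition can have width below 3. The upper and lower bounds meet at 3, so that is the treewidth.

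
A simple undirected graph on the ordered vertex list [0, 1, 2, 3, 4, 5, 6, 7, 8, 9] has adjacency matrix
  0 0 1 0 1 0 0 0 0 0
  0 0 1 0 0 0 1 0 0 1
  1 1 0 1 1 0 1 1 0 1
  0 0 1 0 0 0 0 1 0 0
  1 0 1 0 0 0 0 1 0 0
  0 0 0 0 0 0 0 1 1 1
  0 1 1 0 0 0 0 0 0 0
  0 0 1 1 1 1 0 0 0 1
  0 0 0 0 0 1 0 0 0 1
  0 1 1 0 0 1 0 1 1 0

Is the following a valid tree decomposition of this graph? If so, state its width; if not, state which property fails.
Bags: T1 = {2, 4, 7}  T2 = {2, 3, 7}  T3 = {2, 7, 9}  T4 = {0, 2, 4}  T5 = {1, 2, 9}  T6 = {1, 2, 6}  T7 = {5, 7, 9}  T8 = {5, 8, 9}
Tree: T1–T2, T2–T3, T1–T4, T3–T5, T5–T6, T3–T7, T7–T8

Every vertex of G appears in some bag (union = {0, 1, 2, 3, 4, 5, 6, 7, 8, 9}); every edge is covered by a bag; and for each vertex v the set of bags containing v is connected in the bag tree. The decomposition is therefore valid. The largest bag has 3 vertices, so the width is 2.

Yes; width 2.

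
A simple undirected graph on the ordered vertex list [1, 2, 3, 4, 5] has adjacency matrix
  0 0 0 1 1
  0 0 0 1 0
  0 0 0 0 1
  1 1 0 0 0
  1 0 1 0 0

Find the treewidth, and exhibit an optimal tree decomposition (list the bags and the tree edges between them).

The largest bag has 2 vertices, giving width 1; this decomposition certifies tw(G) ≤ 1. Any graph with an edge has treewidth ≥ 1, and G has the edge 2–4. Therefore the treewidth is 1.

Treewidth 1.
One such decomposition:
Bags: B1 = {2, 4}  B2 = {1, 4}  B3 = {1, 5}  B4 = {3, 5}
Tree: B1–B2, B2–B3, B3–B4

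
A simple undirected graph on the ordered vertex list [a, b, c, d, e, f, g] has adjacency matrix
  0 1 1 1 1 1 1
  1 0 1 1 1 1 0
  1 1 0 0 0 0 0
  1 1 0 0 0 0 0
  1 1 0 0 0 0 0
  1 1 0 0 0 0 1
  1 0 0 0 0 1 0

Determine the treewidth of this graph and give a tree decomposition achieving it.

Each bag holds 3 vertices, so the decomposition has width 2, which upper-bounds the treewidth. Conversely, {a, f, g} is a clique of size 3, and the vertices of any clique must share a bag in every tree decomposition; so some bag has ≥ 3 vertices and tw(G) ≥ 2. Combining the bounds, tw(G) = 2.

Treewidth 2.
Bags: B1 = {a, f, g}  B2 = {a, b, f}  B3 = {a, b, d}  B4 = {a, b, c}  B5 = {a, b, e}
Tree: B1–B2, B2–B3, B2–B4, B4–B5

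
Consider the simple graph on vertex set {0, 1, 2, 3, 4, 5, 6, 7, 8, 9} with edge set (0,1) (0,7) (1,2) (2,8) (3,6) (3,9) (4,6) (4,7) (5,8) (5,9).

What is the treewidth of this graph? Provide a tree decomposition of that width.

Treewidth 2.
One such decomposition:
Bags: B1 = {3, 4, 6}  B2 = {3, 4, 9}  B3 = {4, 5, 9}  B4 = {4, 5, 8}  B5 = {2, 4, 8}  B6 = {1, 2, 4}  B7 = {0, 1, 4}  B8 = {0, 4, 7}
Tree: B1–B2, B2–B3, B3–B4, B4–B5, B5–B6, B6–B7, B7–B8

Every bag has size at most 3, so the width is 3 − 1 = 2 and tw(G) ≤ 2. Since 4–6–3–9–5–8–2–1–0–7–4 is a cycle in G, G is not acyclic. Forests are exactly the graphs of treewidth ≤ 1, so tw(G) ≥ 2. Combining the bounds, tw(G) = 2.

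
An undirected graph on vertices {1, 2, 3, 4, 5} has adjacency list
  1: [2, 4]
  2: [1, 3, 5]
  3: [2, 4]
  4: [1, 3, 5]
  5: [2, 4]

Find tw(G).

A width-2 tree decomposition is:
Bags: B1 = {2, 3, 4}  B2 = {2, 4, 5}  B3 = {1, 2, 4}
Tree: B1–B2, B2–B3
Each bag holds 3 vertices, so the decomposition has width 2, which upper-bounds the treewidth. For the lower bound, G contains the cycle 3–2–5–4–3, so G is not a forest; only forests have treewidth ≤ 1, hence tw(G) ≥ 2. Therefore the treewidth is 2.

2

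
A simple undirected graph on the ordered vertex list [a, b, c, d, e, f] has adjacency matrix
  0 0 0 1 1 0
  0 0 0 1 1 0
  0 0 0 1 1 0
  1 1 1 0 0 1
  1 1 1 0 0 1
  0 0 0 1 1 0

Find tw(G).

A width-2 tree decomposition is:
Bags: B1 = {c, d, e}  B2 = {b, d, e}  B3 = {d, e, f}  B4 = {a, d, e}
Tree: B1–B2, B2–B3, B3–B4
Each bag holds 3 vertices, so the decomposition has width 2, which upper-bounds the treewidth. The edges d–c–e–b–d form a cycle, so G is not a tree and its treewidth is at least 2. Combining the bounds, tw(G) = 2.

2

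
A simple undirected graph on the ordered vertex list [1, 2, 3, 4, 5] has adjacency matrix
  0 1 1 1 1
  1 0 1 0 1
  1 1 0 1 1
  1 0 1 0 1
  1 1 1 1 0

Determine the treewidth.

3

A width-3 tree decomposition is:
Bags: B1 = {1, 3, 4, 5}  B2 = {1, 2, 3, 5}
Tree: B1–B2
The largest bag has 4 vertices, giving width 3; this decomposition certifies tw(G) ≤ 3. Conversely, {1, 2, 3, 5} is a clique of size 4, and the vertices of any clique must share a bag in every tree decomposition; so some bag has ≥ 4 vertices and tw(G) ≥ 3. The upper and lower bounds meet at 3, so that is the treewidth.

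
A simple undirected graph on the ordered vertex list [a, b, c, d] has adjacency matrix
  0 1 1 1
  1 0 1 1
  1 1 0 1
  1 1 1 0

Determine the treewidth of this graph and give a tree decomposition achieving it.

Treewidth 3.
One such decomposition:
Bags: B1 = {a, b, c, d}
Tree: (single bag)

A single bag containing all 4 vertices is trivially a valid decomposition of width 3. Conversely, {a, b, c, d} is a clique of size 4, and the vertices of any clique must share a bag in every tree decomposition; so some bag has ≥ 4 vertices and tw(G) ≥ 3. Therefore the treewidth is 3.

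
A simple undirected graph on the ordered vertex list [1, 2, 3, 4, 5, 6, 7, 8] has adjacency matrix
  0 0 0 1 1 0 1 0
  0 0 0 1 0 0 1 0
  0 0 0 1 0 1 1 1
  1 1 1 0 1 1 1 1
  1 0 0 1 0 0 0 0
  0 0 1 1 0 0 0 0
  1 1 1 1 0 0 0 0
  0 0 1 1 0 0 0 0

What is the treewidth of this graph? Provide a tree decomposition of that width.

Treewidth 2.
One such decomposition:
Bags: B1 = {2, 4, 7}  B2 = {3, 4, 7}  B3 = {1, 4, 7}  B4 = {3, 4, 8}  B5 = {1, 4, 5}  B6 = {3, 4, 6}
Tree: B1–B2, B2–B3, B2–B4, B3–B5, B4–B6

Each bag holds 3 vertices, so the decomposition has width 2, which upper-bounds the treewidth. On the other hand G contains the 3-clique {1, 4, 5}. A clique must lie in a single bag of any decomposition, so no decomposition can have width below 2. Therefore the treewidth is 2.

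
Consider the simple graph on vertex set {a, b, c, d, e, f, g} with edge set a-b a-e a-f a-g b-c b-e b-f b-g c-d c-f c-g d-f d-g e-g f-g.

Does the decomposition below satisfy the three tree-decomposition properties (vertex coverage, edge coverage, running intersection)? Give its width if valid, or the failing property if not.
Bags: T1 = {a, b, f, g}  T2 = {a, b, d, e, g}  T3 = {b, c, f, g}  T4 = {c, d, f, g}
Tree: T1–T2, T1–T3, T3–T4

No — bags containing vertex d are not connected in the tree.

A tree decomposition must satisfy three properties: every vertex lies in some bag; for every edge, both endpoints lie together in some bag; and for every vertex, the bags containing it form a connected subtree. Here bags containing vertex d are not connected in the tree, so the decomposition is invalid.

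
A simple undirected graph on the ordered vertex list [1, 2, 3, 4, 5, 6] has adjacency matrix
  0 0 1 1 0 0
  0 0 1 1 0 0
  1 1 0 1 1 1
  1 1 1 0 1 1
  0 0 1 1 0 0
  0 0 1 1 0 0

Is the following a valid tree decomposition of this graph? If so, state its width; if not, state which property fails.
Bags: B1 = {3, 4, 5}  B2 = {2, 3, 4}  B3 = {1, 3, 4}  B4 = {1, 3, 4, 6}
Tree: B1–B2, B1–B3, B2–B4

A tree decomposition must satisfy three properties: every vertex lies in some bag; for every edge, both endpoints lie together in some bag; and for every vertex, the bags containing it form a connected subtree. Here bags containing vertex 1 are not connected in the tree, so the decomposition is invalid.

No — bags containing vertex 1 are not connected in the tree.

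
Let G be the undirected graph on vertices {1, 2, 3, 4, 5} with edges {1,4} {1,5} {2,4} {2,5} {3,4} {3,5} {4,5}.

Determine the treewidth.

A width-2 tree decomposition is:
Bags: B1 = {2, 4, 5}  B2 = {1, 4, 5}  B3 = {3, 4, 5}
Tree: B1–B2, B1–B3
Every bag has size at most 3, so the width is 3 − 1 = 2 and tw(G) ≤ 2. For the lower bound, the 3 vertices {1, 4, 5} are pairwise adjacent, and any tree decomposition puts a clique entirely inside one bag — forcing width ≥ 2. Combining the bounds, tw(G) = 2.

2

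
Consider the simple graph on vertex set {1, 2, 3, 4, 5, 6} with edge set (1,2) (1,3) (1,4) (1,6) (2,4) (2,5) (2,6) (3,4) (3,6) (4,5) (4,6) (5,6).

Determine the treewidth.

A width-3 tree decomposition is:
Bags: B1 = {1, 3, 4, 6}  B2 = {1, 2, 4, 6}  B3 = {2, 4, 5, 6}
Tree: B1–B2, B2–B3
Every bag has size at most 4, so the width is 4 − 1 = 3 and tw(G) ≤ 3. On the other hand G contains the 4-clique {1, 2, 4, 6}. A clique must lie in a single bag of any decomposition, so no decomposition can have width below 3. The upper and lower bounds meet at 3, so that is the treewidth.

3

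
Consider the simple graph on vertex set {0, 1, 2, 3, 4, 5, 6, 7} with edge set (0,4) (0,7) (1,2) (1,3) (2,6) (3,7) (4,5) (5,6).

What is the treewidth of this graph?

A width-2 tree decomposition is:
Bags: B1 = {4, 5, 6}  B2 = {0, 4, 6}  B3 = {0, 6, 7}  B4 = {3, 6, 7}  B5 = {1, 3, 6}  B6 = {1, 2, 6}
Tree: B1–B2, B2–B3, B3–B4, B4–B5, B5–B6
The largest bag has 3 vertices, giving width 2; this decomposition certifies tw(G) ≤ 2. For the lower bound, G contains the cycle 6–5–4–0–7–3–1–2–6, so G is not a forest; only forests have treewidth ≤ 1, hence tw(G) ≥ 2. The upper and lower bounds meet at 2, so that is the treewidth.

2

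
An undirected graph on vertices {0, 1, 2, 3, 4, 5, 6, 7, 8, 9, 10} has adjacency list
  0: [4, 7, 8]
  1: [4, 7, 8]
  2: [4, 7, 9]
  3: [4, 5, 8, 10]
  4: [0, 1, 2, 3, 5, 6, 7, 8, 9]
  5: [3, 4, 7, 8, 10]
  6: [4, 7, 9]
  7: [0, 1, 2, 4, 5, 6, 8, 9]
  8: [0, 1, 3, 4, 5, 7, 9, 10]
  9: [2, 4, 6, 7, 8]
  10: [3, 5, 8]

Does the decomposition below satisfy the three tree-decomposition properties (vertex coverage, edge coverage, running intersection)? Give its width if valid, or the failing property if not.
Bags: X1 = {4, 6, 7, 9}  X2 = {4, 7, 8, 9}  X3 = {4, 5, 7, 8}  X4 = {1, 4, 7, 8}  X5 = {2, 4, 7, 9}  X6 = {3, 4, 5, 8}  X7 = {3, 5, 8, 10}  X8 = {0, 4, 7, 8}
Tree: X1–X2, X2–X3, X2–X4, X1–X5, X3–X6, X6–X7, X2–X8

Checking the three conditions: (i) the bags cover all of {0, 1, 2, 3, 4, 5, 6, 7, 8, 9, 10}; (ii) for each edge, some bag contains both endpoints; (iii) the bags containing any fixed vertex form a subtree. All hold, so the decomposition is valid with width 4 − 1 = 3.

Yes; width 3.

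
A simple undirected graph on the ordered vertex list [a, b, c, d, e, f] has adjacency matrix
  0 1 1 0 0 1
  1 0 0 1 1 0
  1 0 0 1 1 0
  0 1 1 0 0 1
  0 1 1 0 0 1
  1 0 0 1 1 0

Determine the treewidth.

A width-3 tree decomposition is:
Bags: B1 = {a, b, d, e}  B2 = {a, d, e, f}  B3 = {a, c, d, e}
Tree: B1–B2, B2–B3
Every bag has size at most 4, so the width is 4 − 1 = 3 and tw(G) ≤ 3. For the lower bound: the 4 vertex sets {b,e}, {a,f}, {d}, {c} are disjoint, each induces a connected subgraph, and every pair is joined by at least one edge of G. Contracting each set to a single vertex therefore yields K_{4} as a minor, and since treewidth is minor-monotone, tw(G) ≥ tw(K_{4}) = 3. The upper and lower bounds meet at 3, so that is the treewidth.

3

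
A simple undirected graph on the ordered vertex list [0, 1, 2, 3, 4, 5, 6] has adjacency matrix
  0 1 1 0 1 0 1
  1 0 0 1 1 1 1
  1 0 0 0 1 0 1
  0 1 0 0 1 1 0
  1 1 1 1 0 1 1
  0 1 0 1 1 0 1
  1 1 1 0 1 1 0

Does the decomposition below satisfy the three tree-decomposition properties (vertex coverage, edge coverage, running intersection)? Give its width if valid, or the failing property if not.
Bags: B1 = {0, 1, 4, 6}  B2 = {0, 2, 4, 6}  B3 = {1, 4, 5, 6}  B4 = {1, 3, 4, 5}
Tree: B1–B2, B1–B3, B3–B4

Vertex coverage: the bags together contain {0, 1, 2, 3, 4, 5, 6}, the full vertex set. Edge coverage: each edge of G has both endpoints in at least one bag. Running intersection: for every vertex, the bags containing it form a connected subtree. All three properties hold, so this is a valid tree decomposition of width max|bag| − 1 = 3, and hence tw(G) ≤ 3.

Yes; width 3.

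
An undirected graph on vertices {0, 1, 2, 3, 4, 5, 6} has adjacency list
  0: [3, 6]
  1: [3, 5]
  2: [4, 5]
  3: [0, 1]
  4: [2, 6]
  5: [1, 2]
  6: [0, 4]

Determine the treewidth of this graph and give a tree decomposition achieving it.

Each bag holds 3 vertices, so the decomposition has width 2, which upper-bounds the treewidth. The edges 0–6–4–2–5–1–3–0 form a cycle, so G is not a tree and its treewidth is at least 2. The upper and lower bounds meet at 2, so that is the treewidth.

Treewidth 2.
One optimal decomposition is:
Bags: B1 = {0, 4, 6}  B2 = {0, 2, 4}  B3 = {0, 2, 5}  B4 = {0, 1, 5}  B5 = {0, 1, 3}
Tree: B1–B2, B2–B3, B3–B4, B4–B5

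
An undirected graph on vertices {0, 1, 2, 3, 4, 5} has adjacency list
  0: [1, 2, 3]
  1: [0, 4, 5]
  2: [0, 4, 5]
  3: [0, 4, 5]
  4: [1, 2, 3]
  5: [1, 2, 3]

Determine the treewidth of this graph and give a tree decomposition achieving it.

Treewidth 3.
One such decomposition:
Bags: B1 = {1, 2, 3, 5}  B2 = {0, 1, 2, 3}  B3 = {1, 2, 3, 4}
Tree: B1–B2, B2–B3

Every bag has size at most 4, so the width is 4 − 1 = 3 and tw(G) ≤ 3. For the lower bound: the 4 vertex sets {1,5}, {0,2}, {3}, {4} are disjoint, each induces a connected subgraph, and every pair is joined by at least one edge of G. Contracting each set to a single vertex therefore yields K_{4} as a minor, and since treewidth is minor-monotone, tw(G) ≥ tw(K_{4}) = 3. Therefore the treewidth is 3.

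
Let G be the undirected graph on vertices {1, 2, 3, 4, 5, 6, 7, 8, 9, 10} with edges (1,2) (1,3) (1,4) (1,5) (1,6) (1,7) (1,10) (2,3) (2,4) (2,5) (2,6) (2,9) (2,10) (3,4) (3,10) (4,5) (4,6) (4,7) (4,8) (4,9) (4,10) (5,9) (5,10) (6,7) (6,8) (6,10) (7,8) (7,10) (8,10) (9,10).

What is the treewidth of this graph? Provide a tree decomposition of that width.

Treewidth 4.
Bags: B1 = {1, 2, 4, 6, 10}  B2 = {1, 2, 4, 5, 10}  B3 = {1, 2, 3, 4, 10}  B4 = {2, 4, 5, 9, 10}  B5 = {1, 4, 6, 7, 10}  B6 = {4, 6, 7, 8, 10}
Tree: B1–B2, B1–B3, B2–B4, B1–B5, B5–B6

Every bag has size at most 5, so the width is 5 − 1 = 4 and tw(G) ≤ 4. Conversely, {4, 6, 7, 8, 10} is a clique of size 5, and the vertices of any clique must share a bag in every tree decomposition; so some bag has ≥ 5 vertices and tw(G) ≥ 4. The upper and lower bounds meet at 4, so that is the treewidth.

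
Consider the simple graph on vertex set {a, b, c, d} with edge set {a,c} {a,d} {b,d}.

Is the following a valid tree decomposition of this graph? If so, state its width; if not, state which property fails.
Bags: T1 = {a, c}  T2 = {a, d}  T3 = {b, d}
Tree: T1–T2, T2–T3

Checking the three conditions: (i) the bags cover all of {a, b, c, d}; (ii) for each edge, some bag contains both endpoints; (iii) the bags containing any fixed vertex form a subtree. All hold, so the decomposition is valid with width 2 − 1 = 1.

Yes; width 1.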